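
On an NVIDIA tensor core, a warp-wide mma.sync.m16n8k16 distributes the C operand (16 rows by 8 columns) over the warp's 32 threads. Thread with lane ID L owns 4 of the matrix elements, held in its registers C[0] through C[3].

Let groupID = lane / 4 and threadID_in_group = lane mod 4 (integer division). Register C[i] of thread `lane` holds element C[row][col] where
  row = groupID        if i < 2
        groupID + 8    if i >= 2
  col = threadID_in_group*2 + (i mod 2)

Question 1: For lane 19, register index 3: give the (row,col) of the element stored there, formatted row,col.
lane 19: gr=4 (19/4), th=3 (19%4)
i=3: r=4+8=12, c=3*2+1=7

12,7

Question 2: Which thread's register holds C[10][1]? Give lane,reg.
8,3

r=10→G=2,rhi=1  c=1→T=0,p=1
L=2*4+0=8  i=1*2+1=3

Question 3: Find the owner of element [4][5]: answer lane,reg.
r:4=>grp=4,rB=0  c:5=>tig=2,lo=1
L=4*4+2=18  i=0*2+1=1

18,1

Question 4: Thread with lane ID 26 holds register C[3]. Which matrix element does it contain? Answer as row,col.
lane 26: gr=6 (26/4), th=2 (26%4)
i=3: r=6+8=14, c=2*2+1=5

14,5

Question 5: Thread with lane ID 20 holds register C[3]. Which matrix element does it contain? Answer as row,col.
lane 20->20/4=5, 20 mod 4=0
i=3  r:5+8->13  c:2·0+1->1

13,1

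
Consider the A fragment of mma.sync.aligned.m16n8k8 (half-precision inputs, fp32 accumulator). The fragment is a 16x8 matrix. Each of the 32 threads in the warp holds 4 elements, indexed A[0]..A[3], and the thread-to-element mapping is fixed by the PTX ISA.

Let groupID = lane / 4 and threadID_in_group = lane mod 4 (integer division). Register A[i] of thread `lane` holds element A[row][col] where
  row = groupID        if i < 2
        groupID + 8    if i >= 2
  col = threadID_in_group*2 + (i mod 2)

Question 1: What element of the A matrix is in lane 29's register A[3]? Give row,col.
L=29→G=29>>2=7, T=29&3=1
[3]→row 7+8=15  col 1·2+1=3

15,3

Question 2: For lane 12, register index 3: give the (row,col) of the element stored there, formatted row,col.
L=12=>grp=12>>2=3, tig=12&3=0
[3]=>row 3+8=11  col 0·2+1=1

11,1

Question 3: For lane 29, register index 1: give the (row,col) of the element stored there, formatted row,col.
lane 29→29/4=7, 29 mod 4=1
i=1  r:7+0→7  c:2·1+1→3

7,3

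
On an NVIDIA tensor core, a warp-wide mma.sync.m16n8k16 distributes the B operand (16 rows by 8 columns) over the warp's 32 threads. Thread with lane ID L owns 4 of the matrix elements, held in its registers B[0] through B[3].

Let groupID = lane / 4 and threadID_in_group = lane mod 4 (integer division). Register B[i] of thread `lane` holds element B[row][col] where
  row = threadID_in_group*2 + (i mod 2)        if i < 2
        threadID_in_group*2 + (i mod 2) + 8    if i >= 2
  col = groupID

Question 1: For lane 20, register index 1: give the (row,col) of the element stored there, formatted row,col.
20: g=5,t=0
[1] (0*2+1+0,5) = (1,5)

1,5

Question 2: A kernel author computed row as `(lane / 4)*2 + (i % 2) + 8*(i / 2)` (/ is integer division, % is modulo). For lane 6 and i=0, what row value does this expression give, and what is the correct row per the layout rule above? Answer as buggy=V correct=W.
buggy=2 correct=4

`(lane / 4)*2 + (i % 2) + 8*(i / 2)`[6,0]→2
lane 6: G=1 (6/4), T=2 (6%4)
i=0: r=2*2+0+0=4, c=G=1
row: 2 vs 4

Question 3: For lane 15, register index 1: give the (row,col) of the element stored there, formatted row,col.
lane 15: g=3 (15/4), t=3 (15%4)
i=1: r=3*2+1+0=7, c=g=3

7,3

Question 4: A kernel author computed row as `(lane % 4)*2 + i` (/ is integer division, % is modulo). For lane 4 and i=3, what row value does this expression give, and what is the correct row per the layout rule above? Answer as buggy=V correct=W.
`(lane % 4)*2 + i`[4,3]=>3
4: grp=1,tig=0
[3] (0*2+1+8,1) = (9,1)
row: 3 vs 9

buggy=3 correct=9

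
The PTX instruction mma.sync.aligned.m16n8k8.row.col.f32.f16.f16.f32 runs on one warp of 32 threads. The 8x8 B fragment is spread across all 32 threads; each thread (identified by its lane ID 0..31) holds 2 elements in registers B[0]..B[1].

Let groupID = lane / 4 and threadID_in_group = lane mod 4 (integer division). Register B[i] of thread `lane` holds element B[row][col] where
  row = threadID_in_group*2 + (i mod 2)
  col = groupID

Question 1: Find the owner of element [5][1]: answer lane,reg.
6,1

c: 1->gid=1  r: 5->tid=2,i&1=1
L=1*4+2=6  i=1=1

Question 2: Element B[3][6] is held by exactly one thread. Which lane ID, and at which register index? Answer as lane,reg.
25,1

c:6=>grp=6  r:3=>tig=1,lo=1
L=6*4+1=25  i=1=1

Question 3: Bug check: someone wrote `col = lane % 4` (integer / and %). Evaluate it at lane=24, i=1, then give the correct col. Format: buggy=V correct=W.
`lane % 4`[24,1]->0
L=24->gid=24>>2=6, tid=24&3=0
[1]->row 0·2+1=1  col gid=6
col: 0 vs 6

buggy=0 correct=6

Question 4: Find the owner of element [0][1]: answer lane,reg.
4,0

c=1⇒gr=1  r=0⇒th=0,odd=0
L=1*4+0=4  i=0=0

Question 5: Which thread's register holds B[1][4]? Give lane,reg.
16,1

c:4=>grp=4  r:1=>tig=0,lo=1
L=4*4+0=16  i=1=1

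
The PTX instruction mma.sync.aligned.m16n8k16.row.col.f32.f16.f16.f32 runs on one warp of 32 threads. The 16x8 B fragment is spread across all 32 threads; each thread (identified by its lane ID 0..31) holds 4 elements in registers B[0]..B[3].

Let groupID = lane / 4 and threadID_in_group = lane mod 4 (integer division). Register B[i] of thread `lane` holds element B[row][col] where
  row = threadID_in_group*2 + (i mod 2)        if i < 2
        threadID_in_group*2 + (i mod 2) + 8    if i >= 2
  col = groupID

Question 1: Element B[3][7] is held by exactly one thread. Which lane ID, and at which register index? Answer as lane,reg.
c=7→G=7  r=3→rhi=0,T=1,p=1
L=7*4+1=29  i=0*2+1=1

29,1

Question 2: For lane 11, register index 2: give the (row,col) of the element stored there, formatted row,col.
lane 11→11/4=2, 11 mod 4=3
i=2  r:2·3+0+8→14  c:2

14,2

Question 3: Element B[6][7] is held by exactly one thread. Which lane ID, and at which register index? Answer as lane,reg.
c: 7->gid=7  r: 6->r8=0,tid=3,i&1=0
L=7*4+3=31  i=0*2+0=0

31,0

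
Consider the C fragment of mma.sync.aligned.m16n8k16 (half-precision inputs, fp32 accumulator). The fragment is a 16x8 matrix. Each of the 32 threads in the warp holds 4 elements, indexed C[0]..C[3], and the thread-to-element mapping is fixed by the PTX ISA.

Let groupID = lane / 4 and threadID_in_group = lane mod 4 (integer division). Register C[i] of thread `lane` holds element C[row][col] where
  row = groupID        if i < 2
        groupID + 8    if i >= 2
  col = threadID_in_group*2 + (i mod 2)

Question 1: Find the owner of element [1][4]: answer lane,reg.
6,0

r: 1->gid=1,r8=0  c: 4->tid=2,i&1=0
L=1*4+2=6  i=0*2+0=0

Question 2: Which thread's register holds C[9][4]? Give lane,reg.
6,2

r=9⇒gr=1,Rb=1  c=4⇒th=2,odd=0
L=1*4+2=6  i=1*2+0=2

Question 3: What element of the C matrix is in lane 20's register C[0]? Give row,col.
5,0

L=20=>grp=20>>2=5, tig=20&3=0
[0]=>row 5+0=5  col 0·2+0=0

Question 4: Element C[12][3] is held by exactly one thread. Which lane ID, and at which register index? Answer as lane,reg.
17,3

r: 12->gid=4,r8=1  c: 3->tid=1,i&1=1
L=4*4+1=17  i=1*2+1=3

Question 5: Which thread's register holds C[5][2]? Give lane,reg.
21,0

r:5=>grp=5,rB=0  c:2=>tig=1,lo=0
L=5*4+1=21  i=0*2+0=0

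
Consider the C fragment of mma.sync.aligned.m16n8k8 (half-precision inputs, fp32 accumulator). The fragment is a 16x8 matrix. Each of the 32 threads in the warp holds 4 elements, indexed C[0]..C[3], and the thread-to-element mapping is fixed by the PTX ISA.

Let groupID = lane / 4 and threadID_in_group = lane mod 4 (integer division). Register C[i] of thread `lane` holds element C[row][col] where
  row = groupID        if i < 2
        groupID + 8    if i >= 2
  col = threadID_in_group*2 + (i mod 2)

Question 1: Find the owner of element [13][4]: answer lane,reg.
r: 13->gid=5,r8=1  c: 4->tid=2,i&1=0
L=5*4+2=22  i=1*2+0=2

22,2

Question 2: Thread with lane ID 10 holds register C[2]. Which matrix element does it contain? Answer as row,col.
10,4

lane 10: gr=2 (10/4), th=2 (10%4)
i=2: r=2+8=10, c=2*2+0=4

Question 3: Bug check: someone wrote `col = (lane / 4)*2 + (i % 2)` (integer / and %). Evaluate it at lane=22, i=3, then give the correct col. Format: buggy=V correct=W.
`(lane / 4)*2 + (i % 2)`[22,3]->11
lane 22: gid=5 (22/4), tid=2 (22%4)
i=3: r=5+8=13, c=2*2+1=5
col: 11 vs 5

buggy=11 correct=5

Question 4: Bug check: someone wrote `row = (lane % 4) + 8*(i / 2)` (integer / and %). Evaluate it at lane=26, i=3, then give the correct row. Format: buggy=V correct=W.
`(lane % 4) + 8*(i / 2)`[26,3]⇒10
lane 26: gr=6 (26/4), th=2 (26%4)
i=3: r=6+8=14, c=2*2+1=5
row: 10 vs 14

buggy=10 correct=14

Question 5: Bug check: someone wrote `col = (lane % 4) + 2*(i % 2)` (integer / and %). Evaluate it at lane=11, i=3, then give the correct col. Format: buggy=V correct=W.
buggy=5 correct=7

`(lane % 4) + 2*(i % 2)`[11,3]=>5
L=11=>grp=11>>2=2, tig=11&3=3
[3]=>row 2+8=10  col 3·2+1=7
col: 5 vs 7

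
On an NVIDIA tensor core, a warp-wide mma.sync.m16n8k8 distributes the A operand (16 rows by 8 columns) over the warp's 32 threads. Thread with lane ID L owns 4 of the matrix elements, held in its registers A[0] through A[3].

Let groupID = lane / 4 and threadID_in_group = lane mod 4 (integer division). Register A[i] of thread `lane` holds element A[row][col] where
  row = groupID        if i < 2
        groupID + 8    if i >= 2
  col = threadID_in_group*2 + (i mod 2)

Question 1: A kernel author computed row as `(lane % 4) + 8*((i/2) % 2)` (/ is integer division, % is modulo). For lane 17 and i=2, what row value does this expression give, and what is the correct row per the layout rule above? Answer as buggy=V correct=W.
buggy=9 correct=12

`(lane % 4) + 8*((i/2) % 2)`[17,2]⇒9
17: gr=4,th=1
[2] (4+8,1*2+0) = (12,2)
row: 9 vs 12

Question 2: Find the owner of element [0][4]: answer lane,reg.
2,0

r: 0->gid=0,r8=0  c: 4->tid=2,i&1=0
L=0*4+2=2  i=0*2+0=0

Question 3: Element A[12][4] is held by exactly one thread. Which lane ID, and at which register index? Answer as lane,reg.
r=12->g=4,rb=1  c=4->t=2,b0=0
L=4*4+2=18  i=1*2+0=2

18,2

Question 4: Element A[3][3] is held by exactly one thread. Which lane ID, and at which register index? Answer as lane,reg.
13,1

r=3⇒gr=3,Rb=0  c=3⇒th=1,odd=1
L=3*4+1=13  i=0*2+1=1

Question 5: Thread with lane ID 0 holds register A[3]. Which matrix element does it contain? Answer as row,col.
L=0->g=0>>2=0, t=0&3=0
[3]->row 0+8=8  col 0·2+1=1

8,1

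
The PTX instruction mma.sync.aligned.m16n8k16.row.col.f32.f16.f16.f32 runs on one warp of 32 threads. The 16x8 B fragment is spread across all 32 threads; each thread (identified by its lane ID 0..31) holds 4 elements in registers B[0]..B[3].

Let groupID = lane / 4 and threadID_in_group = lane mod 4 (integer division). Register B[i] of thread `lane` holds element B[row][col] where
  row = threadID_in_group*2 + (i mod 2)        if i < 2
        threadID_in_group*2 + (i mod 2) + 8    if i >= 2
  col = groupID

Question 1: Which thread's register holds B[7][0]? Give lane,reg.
3,1

c: 0->gid=0  r: 7->r8=0,tid=3,i&1=1
L=0*4+3=3  i=0*2+1=1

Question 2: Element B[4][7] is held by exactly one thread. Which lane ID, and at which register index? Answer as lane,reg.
c=7⇒gr=7  r=4⇒Rb=0,th=2,odd=0
L=7*4+2=30  i=0*2+0=0

30,0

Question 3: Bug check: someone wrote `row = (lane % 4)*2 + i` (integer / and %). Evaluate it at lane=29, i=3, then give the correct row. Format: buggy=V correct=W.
buggy=5 correct=11

`(lane % 4)*2 + i`[29,3]->5
lane 29->29/4=7, 29 mod 4=1
i=3  r:2·1+1+8->11  c:7
row: 5 vs 11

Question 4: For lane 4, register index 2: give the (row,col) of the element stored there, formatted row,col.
8,1

lane 4: gid=1 (4/4), tid=0 (4%4)
i=2: r=0*2+0+8=8, c=gid=1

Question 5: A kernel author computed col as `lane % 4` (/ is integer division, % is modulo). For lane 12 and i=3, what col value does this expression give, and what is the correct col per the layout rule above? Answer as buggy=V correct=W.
`lane % 4`[12,3]⇒0
L=12⇒gr=12>>2=3, th=12&3=0
[3]⇒row 0·2+1+8=9  col gr=3
col: 0 vs 3

buggy=0 correct=3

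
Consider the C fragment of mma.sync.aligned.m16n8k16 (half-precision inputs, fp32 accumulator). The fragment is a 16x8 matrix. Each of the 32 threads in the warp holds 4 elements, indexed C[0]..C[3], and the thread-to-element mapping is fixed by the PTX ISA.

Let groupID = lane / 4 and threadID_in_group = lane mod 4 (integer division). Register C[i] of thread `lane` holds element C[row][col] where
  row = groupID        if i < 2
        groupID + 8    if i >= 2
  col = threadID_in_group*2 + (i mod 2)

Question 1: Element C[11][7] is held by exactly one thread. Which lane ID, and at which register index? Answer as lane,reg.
r=11→G=3,rhi=1  c=7→T=3,p=1
L=3*4+3=15  i=1*2+1=3

15,3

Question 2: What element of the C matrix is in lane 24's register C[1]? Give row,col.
lane 24: g=6 (24/4), t=0 (24%4)
i=1: r=6+0=6, c=0*2+1=1

6,1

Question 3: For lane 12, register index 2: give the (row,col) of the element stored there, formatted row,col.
lane 12=>12/4=3, 12 mod 4=0
i=2  r:3+8=>11  c:2·0+0=>0

11,0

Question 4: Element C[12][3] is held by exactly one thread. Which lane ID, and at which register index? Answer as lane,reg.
17,3

r=12->g=4,rb=1  c=3->t=1,b0=1
L=4*4+1=17  i=1*2+1=3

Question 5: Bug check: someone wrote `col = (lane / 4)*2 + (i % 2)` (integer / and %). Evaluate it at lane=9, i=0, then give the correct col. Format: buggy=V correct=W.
`(lane / 4)*2 + (i % 2)`[9,0]->4
lane 9->9/4=2, 9 mod 4=1
i=0  r:2+0->2  c:2·1+0->2
col: 4 vs 2

buggy=4 correct=2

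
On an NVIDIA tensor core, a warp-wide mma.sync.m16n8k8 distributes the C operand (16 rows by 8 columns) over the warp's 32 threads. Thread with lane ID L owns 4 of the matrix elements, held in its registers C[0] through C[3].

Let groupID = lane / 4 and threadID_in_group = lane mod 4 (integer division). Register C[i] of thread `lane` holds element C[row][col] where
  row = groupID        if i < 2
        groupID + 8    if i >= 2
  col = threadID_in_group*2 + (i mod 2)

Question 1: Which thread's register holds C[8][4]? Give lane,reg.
r: 8->gid=0,r8=1  c: 4->tid=2,i&1=0
L=0*4+2=2  i=1*2+0=2

2,2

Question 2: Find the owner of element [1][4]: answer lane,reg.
r: 1->gid=1,r8=0  c: 4->tid=2,i&1=0
L=1*4+2=6  i=0*2+0=0

6,0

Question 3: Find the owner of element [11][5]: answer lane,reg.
r=11->g=3,rb=1  c=5->t=2,b0=1
L=3*4+2=14  i=1*2+1=3

14,3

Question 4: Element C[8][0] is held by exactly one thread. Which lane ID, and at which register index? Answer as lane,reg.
0,2

r=8→G=0,rhi=1  c=0→T=0,p=0
L=0*4+0=0  i=1*2+0=2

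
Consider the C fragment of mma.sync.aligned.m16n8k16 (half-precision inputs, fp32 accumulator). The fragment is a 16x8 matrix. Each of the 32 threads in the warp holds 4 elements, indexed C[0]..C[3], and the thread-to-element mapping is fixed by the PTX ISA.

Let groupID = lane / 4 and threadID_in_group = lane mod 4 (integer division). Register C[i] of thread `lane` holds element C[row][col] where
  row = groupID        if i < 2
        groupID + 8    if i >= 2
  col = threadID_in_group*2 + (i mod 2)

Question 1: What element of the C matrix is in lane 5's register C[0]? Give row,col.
1,2

5: grp=1,tig=1
[0] (1+0,1*2+0) = (1,2)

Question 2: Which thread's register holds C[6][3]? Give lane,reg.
r=6->g=6,rb=0  c=3->t=1,b0=1
L=6*4+1=25  i=0*2+1=1

25,1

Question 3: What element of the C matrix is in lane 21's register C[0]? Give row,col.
5,2

21: G=5,T=1
[0] (5+0,1*2+0) = (5,2)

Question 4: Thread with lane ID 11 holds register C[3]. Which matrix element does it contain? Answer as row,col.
lane 11: gid=2 (11/4), tid=3 (11%4)
i=3: r=2+8=10, c=3*2+1=7

10,7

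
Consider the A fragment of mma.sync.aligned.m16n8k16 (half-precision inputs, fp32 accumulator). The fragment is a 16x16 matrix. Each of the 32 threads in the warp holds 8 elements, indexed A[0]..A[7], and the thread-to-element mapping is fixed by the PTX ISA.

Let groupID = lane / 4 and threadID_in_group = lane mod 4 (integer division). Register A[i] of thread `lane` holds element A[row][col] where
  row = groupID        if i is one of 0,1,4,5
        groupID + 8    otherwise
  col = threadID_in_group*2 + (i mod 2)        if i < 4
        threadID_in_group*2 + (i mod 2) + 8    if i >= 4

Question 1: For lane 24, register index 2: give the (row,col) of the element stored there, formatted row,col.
lane 24: grp=6 (24/4), tig=0 (24%4)
i=2: r=6+8=14, c=0*2+0+0=0

14,0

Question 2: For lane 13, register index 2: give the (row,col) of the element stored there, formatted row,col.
L=13→G=13>>2=3, T=13&3=1
[2]→row 3+8=11  col 1·2+0+0=2

11,2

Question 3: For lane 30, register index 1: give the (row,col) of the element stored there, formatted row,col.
30: gr=7,th=2
[1] (7+0,2*2+1+0) = (7,5)

7,5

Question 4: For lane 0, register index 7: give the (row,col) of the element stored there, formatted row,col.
lane 0->0/4=0, 0 mod 4=0
i=7  r:0+8->8  c:2·0+1+8->9

8,9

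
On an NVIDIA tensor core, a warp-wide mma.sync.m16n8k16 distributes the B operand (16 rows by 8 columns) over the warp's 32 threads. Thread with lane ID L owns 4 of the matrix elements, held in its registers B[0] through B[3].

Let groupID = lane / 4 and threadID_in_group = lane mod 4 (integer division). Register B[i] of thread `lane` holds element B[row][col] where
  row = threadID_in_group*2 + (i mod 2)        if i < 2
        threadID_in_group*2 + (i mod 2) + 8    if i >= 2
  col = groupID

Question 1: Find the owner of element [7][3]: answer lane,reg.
15,1

c: 3->gid=3  r: 7->r8=0,tid=3,i&1=1
L=3*4+3=15  i=0*2+1=1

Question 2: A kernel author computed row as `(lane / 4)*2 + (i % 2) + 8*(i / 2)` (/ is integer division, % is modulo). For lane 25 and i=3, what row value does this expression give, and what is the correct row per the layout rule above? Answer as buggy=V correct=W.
`(lane / 4)*2 + (i % 2) + 8*(i / 2)`[25,3]=>21
L=25=>grp=25>>2=6, tig=25&3=1
[3]=>row 1·2+1+8=11  col grp=6
row: 21 vs 11

buggy=21 correct=11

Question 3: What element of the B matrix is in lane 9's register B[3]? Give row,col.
11,2

L=9->g=9>>2=2, t=9&3=1
[3]->row 1·2+1+8=11  col g=2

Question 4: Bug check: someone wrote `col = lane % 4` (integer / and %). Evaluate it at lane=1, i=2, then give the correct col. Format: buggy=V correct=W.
buggy=1 correct=0

`lane % 4`[1,2]⇒1
1: gr=0,th=1
[2] (1*2+0+8,0) = (10,0)
col: 1 vs 0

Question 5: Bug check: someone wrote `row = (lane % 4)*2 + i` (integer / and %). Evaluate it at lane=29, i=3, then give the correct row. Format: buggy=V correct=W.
`(lane % 4)*2 + i`[29,3]->5
lane 29: g=7 (29/4), t=1 (29%4)
i=3: r=1*2+1+8=11, c=g=7
row: 5 vs 11

buggy=5 correct=11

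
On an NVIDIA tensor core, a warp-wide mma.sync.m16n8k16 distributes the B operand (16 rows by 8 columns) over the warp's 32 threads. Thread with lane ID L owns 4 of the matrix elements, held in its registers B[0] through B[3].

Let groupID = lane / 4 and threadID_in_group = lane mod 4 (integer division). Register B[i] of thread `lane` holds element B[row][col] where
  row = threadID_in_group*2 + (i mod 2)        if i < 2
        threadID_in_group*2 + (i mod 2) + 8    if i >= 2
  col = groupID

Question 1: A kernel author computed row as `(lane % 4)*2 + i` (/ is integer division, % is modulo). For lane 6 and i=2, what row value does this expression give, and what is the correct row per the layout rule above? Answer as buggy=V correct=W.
buggy=6 correct=12

`(lane % 4)*2 + i`[6,2]=>6
lane 6=>6/4=1, 6 mod 4=2
i=2  r:2·2+0+8=>12  c:1
row: 6 vs 12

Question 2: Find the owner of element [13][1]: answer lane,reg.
c: 1->gid=1  r: 13->r8=1,tid=2,i&1=1
L=1*4+2=6  i=1*2+1=3

6,3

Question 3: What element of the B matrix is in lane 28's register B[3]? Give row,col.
9,7

lane 28->28/4=7, 28 mod 4=0
i=3  r:2·0+1+8->9  c:7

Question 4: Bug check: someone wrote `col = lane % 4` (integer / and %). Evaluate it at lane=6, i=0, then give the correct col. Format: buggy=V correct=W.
buggy=2 correct=1

`lane % 4`[6,0]⇒2
lane 6⇒6/4=1, 6 mod 4=2
i=0  r:2·2+0+0⇒4  c:1
col: 2 vs 1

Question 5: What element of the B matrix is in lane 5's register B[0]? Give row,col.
2,1

L=5→G=5>>2=1, T=5&3=1
[0]→row 1·2+0+0=2  col G=1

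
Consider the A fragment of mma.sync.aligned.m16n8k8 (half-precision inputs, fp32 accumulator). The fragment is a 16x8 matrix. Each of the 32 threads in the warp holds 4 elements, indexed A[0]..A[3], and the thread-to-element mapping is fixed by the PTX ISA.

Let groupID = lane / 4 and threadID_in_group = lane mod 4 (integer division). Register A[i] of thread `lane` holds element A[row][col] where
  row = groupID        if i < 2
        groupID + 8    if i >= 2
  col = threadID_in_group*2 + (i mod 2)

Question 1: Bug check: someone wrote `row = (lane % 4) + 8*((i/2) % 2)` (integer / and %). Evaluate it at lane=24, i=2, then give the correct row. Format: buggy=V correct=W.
buggy=8 correct=14

`(lane % 4) + 8*((i/2) % 2)`[24,2]->8
L=24->g=24>>2=6, t=24&3=0
[2]->row 6+8=14  col 0·2+0=0
row: 8 vs 14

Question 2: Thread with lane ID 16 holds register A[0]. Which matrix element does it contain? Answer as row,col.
16: gid=4,tid=0
[0] (4+0,0*2+0) = (4,0)

4,0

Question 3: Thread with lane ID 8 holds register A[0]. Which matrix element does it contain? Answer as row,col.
L=8=>grp=8>>2=2, tig=8&3=0
[0]=>row 2+0=2  col 0·2+0=0

2,0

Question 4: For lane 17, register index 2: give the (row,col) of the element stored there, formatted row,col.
L=17→G=17>>2=4, T=17&3=1
[2]→row 4+8=12  col 1·2+0=2

12,2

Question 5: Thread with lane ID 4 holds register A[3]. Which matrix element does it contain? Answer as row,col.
9,1

L=4=>grp=4>>2=1, tig=4&3=0
[3]=>row 1+8=9  col 0·2+1=1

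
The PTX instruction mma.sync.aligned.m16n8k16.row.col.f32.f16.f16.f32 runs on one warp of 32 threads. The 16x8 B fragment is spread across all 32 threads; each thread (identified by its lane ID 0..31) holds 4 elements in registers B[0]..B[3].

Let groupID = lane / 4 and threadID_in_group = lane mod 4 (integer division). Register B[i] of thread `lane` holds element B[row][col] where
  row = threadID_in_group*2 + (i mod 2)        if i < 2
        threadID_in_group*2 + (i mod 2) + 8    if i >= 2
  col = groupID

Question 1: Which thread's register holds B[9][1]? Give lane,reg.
c=1->g=1  r=9->rb=1,t=0,b0=1
L=1*4+0=4  i=1*2+1=3

4,3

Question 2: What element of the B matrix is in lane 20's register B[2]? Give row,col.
lane 20: gr=5 (20/4), th=0 (20%4)
i=2: r=0*2+0+8=8, c=gr=5

8,5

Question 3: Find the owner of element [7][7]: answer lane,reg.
c=7->g=7  r=7->rb=0,t=3,b0=1
L=7*4+3=31  i=0*2+1=1

31,1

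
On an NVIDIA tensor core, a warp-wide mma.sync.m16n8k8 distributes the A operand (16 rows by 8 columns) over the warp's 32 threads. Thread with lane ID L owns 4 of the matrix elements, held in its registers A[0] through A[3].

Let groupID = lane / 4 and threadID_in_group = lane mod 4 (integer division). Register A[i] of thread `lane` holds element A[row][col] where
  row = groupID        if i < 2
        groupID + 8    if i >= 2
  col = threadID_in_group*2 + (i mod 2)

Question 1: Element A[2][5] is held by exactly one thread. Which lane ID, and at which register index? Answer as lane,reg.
10,1

r=2→G=2,rhi=0  c=5→T=2,p=1
L=2*4+2=10  i=0*2+1=1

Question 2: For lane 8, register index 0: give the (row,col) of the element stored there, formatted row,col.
2,0

lane 8: g=2 (8/4), t=0 (8%4)
i=0: r=2+0=2, c=0*2+0=0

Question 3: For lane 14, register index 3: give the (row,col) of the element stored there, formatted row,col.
11,5

14: G=3,T=2
[3] (3+8,2*2+1) = (11,5)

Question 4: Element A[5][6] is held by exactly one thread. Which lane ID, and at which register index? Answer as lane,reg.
23,0

r:5=>grp=5,rB=0  c:6=>tig=3,lo=0
L=5*4+3=23  i=0*2+0=0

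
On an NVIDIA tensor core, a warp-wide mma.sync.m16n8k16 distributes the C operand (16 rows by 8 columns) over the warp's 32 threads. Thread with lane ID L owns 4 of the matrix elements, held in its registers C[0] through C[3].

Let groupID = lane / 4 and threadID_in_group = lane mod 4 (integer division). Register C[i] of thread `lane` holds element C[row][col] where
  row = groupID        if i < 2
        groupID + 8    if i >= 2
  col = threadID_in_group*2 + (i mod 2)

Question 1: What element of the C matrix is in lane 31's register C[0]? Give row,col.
7,6

lane 31->31/4=7, 31 mod 4=3
i=0  r:7+0->7  c:2·3+0->6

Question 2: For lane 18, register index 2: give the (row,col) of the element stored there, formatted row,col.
18: G=4,T=2
[2] (4+8,2*2+0) = (12,4)

12,4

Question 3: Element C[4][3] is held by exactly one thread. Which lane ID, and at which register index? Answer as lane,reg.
17,1

r:4=>grp=4,rB=0  c:3=>tig=1,lo=1
L=4*4+1=17  i=0*2+1=1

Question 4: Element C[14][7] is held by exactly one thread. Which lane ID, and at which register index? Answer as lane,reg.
r:14=>grp=6,rB=1  c:7=>tig=3,lo=1
L=6*4+3=27  i=1*2+1=3

27,3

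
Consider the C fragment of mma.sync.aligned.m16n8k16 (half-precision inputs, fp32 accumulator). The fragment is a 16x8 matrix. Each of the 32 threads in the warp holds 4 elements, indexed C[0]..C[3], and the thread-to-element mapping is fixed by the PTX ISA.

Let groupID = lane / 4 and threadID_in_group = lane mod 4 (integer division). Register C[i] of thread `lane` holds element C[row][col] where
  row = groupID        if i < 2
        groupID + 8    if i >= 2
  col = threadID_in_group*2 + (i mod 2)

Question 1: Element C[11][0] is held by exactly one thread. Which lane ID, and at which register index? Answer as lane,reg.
r=11→G=3,rhi=1  c=0→T=0,p=0
L=3*4+0=12  i=1*2+0=2

12,2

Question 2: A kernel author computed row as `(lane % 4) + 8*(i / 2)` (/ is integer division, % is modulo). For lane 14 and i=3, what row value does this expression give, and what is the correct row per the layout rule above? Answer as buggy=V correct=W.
`(lane % 4) + 8*(i / 2)`[14,3]=>10
14: grp=3,tig=2
[3] (3+8,2*2+1) = (11,5)
row: 10 vs 11

buggy=10 correct=11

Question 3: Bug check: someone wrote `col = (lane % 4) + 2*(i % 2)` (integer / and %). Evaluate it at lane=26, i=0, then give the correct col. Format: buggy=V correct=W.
buggy=2 correct=4

`(lane % 4) + 2*(i % 2)`[26,0]→2
26: G=6,T=2
[0] (6+0,2*2+0) = (6,4)
col: 2 vs 4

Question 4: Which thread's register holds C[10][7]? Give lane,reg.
11,3

r=10->g=2,rb=1  c=7->t=3,b0=1
L=2*4+3=11  i=1*2+1=3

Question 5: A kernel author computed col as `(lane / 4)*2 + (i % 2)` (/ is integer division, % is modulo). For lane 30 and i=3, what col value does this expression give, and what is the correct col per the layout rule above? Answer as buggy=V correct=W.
buggy=15 correct=5

`(lane / 4)*2 + (i % 2)`[30,3]⇒15
L=30⇒gr=30>>2=7, th=30&3=2
[3]⇒row 7+8=15  col 2·2+1=5
col: 15 vs 5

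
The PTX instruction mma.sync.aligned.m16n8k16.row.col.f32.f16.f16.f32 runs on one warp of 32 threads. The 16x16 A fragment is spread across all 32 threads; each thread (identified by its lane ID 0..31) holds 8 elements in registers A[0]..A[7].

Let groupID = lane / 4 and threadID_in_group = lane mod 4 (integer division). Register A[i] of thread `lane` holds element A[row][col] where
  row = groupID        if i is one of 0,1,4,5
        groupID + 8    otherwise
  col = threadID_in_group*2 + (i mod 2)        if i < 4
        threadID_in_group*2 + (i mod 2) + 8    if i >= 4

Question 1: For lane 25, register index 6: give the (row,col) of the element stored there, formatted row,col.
14,10

lane 25: gid=6 (25/4), tid=1 (25%4)
i=6: r=6+8=14, c=1*2+0+8=10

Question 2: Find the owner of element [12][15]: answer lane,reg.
r:12=>grp=4,rB=1  c:15=>cB=1,tig=3,lo=1
L=4*4+3=19  i=1*4+1*2+1=7

19,7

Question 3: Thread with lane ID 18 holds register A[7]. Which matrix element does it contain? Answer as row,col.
12,13

18: gr=4,th=2
[7] (4+8,2*2+1+8) = (12,13)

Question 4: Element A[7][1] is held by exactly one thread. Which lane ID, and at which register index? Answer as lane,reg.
r=7->g=7,rb=0  c=1->cb=0,t=0,b0=1
L=7*4+0=28  i=0*4+0*2+1=1

28,1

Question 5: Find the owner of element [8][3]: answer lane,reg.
1,3

r=8→G=0,rhi=1  c=3→chi=0,T=1,p=1
L=0*4+1=1  i=0*4+1*2+1=3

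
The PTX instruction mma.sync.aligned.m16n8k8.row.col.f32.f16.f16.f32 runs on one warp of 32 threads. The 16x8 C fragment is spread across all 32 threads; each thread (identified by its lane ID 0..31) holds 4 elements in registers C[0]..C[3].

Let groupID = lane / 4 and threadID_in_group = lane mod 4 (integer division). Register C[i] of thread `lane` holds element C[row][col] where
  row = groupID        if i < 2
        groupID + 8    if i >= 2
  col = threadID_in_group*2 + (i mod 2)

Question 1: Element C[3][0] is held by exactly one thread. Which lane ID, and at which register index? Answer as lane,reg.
12,0

r: 3->gid=3,r8=0  c: 0->tid=0,i&1=0
L=3*4+0=12  i=0*2+0=0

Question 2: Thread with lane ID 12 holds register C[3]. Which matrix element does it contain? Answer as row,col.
lane 12⇒12/4=3, 12 mod 4=0
i=3  r:3+8⇒11  c:2·0+1⇒1

11,1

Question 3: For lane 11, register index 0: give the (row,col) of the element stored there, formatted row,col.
2,6

lane 11: gr=2 (11/4), th=3 (11%4)
i=0: r=2+0=2, c=3*2+0=6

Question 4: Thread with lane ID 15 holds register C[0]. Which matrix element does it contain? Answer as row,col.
lane 15: grp=3 (15/4), tig=3 (15%4)
i=0: r=3+0=3, c=3*2+0=6

3,6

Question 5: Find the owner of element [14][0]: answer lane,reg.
24,2

r=14->g=6,rb=1  c=0->t=0,b0=0
L=6*4+0=24  i=1*2+0=2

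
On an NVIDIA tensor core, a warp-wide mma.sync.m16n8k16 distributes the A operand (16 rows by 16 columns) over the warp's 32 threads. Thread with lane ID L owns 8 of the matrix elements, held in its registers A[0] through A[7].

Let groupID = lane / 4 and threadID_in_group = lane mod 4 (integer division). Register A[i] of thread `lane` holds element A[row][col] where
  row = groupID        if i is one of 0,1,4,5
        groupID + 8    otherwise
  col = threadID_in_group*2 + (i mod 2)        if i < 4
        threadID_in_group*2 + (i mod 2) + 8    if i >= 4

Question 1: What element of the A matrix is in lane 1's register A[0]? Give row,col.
0,2

1: g=0,t=1
[0] (0+0,1*2+0+0) = (0,2)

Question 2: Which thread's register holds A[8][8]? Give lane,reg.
r=8->g=0,rb=1  c=8->cb=1,t=0,b0=0
L=0*4+0=0  i=1*4+1*2+0=6

0,6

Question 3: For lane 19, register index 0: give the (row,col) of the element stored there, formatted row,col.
4,6

lane 19: G=4 (19/4), T=3 (19%4)
i=0: r=4+0=4, c=3*2+0+0=6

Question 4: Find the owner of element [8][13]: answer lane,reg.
2,7

r:8=>grp=0,rB=1  c:13=>cB=1,tig=2,lo=1
L=0*4+2=2  i=1*4+1*2+1=7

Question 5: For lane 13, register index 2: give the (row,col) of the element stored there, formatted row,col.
13: gid=3,tid=1
[2] (3+8,1*2+0+0) = (11,2)

11,2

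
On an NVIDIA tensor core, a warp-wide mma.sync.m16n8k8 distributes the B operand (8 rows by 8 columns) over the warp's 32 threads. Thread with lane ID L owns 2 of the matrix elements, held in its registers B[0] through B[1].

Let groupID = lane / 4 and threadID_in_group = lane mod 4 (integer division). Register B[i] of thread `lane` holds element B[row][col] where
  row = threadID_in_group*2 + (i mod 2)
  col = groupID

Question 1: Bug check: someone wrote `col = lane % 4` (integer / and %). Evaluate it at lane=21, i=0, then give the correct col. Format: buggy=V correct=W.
`lane % 4`[21,0]→1
L=21→G=21>>2=5, T=21&3=1
[0]→row 1·2+0=2  col G=5
col: 1 vs 5

buggy=1 correct=5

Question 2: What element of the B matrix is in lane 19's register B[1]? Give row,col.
7,4

lane 19→19/4=4, 19 mod 4=3
i=1  r:2·3+1→7  c:4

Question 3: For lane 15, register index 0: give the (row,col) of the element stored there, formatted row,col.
lane 15: grp=3 (15/4), tig=3 (15%4)
i=0: r=3*2+0=6, c=grp=3

6,3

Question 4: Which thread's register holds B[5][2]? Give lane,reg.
10,1

c=2->g=2  r=5->t=2,b0=1
L=2*4+2=10  i=1=1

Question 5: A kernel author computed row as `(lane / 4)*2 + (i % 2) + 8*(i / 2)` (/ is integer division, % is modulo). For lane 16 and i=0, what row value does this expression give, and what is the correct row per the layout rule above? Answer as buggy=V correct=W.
`(lane / 4)*2 + (i % 2) + 8*(i / 2)`[16,0]=>8
L=16=>grp=16>>2=4, tig=16&3=0
[0]=>row 0·2+0=0  col grp=4
row: 8 vs 0

buggy=8 correct=0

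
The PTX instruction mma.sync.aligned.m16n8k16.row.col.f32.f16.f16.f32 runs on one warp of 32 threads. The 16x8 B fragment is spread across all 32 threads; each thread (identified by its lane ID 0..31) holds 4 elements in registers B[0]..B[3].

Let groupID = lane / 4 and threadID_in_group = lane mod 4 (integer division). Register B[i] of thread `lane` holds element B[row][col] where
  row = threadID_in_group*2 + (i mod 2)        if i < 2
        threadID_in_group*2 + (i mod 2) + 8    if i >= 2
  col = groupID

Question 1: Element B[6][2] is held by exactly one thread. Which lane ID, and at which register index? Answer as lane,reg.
11,0

c:2=>grp=2  r:6=>rB=0,tig=3,lo=0
L=2*4+3=11  i=0*2+0=0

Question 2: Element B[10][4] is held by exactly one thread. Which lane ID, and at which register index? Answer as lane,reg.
c:4=>grp=4  r:10=>rB=1,tig=1,lo=0
L=4*4+1=17  i=1*2+0=2

17,2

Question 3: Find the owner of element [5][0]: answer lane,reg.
2,1

c=0→G=0  r=5→rhi=0,T=2,p=1
L=0*4+2=2  i=0*2+1=1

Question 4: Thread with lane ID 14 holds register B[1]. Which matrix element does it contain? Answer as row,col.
5,3

L=14→G=14>>2=3, T=14&3=2
[1]→row 2·2+1+0=5  col G=3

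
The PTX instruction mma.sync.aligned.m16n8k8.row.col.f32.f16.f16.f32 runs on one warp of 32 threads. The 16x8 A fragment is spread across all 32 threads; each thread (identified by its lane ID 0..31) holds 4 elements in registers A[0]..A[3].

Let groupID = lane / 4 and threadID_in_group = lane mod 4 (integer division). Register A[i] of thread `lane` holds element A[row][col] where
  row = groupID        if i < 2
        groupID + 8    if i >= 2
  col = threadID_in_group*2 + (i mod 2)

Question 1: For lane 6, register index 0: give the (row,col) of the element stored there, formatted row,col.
L=6⇒gr=6>>2=1, th=6&3=2
[0]⇒row 1+0=1  col 2·2+0=4

1,4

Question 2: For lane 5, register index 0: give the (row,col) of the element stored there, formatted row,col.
lane 5->5/4=1, 5 mod 4=1
i=0  r:1+0->1  c:2·1+0->2

1,2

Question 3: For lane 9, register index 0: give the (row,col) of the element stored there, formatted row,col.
2,2

L=9->g=9>>2=2, t=9&3=1
[0]->row 2+0=2  col 1·2+0=2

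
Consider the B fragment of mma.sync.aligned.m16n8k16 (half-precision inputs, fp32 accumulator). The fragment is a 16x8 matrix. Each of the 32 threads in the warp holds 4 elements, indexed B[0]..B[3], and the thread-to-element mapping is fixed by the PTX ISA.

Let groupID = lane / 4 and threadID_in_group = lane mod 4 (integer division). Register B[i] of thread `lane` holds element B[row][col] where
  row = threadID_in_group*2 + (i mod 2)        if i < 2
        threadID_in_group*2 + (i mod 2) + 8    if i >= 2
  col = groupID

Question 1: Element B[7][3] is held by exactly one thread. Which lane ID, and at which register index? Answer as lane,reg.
15,1

c=3→G=3  r=7→rhi=0,T=3,p=1
L=3*4+3=15  i=0*2+1=1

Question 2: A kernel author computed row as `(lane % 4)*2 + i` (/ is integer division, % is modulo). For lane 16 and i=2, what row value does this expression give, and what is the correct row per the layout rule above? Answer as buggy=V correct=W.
buggy=2 correct=8

`(lane % 4)*2 + i`[16,2]->2
lane 16: gid=4 (16/4), tid=0 (16%4)
i=2: r=0*2+0+8=8, c=gid=4
row: 2 vs 8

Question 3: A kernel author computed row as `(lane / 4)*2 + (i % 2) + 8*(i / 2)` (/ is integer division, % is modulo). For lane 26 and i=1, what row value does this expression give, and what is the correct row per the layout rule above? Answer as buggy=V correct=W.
`(lane / 4)*2 + (i % 2) + 8*(i / 2)`[26,1]->13
L=26->g=26>>2=6, t=26&3=2
[1]->row 2·2+1+0=5  col g=6
row: 13 vs 5

buggy=13 correct=5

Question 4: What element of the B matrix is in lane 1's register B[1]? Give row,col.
lane 1: gr=0 (1/4), th=1 (1%4)
i=1: r=1*2+1+0=3, c=gr=0

3,0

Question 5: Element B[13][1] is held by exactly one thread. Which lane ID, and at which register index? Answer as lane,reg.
c=1->g=1  r=13->rb=1,t=2,b0=1
L=1*4+2=6  i=1*2+1=3

6,3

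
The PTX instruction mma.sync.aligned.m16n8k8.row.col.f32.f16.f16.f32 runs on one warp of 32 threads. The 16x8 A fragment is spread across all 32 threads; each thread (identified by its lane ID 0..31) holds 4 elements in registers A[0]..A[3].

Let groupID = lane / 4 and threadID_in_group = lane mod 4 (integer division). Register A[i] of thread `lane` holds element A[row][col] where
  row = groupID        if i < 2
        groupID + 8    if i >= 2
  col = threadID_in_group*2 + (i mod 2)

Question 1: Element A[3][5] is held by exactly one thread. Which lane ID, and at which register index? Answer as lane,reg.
r:3=>grp=3,rB=0  c:5=>tig=2,lo=1
L=3*4+2=14  i=0*2+1=1

14,1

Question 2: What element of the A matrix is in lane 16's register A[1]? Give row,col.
4,1

lane 16: grp=4 (16/4), tig=0 (16%4)
i=1: r=4+0=4, c=0*2+1=1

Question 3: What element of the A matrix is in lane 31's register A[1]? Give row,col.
lane 31->31/4=7, 31 mod 4=3
i=1  r:7+0->7  c:2·3+1->7

7,7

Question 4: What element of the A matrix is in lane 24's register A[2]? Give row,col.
14,0

lane 24: grp=6 (24/4), tig=0 (24%4)
i=2: r=6+8=14, c=0*2+0=0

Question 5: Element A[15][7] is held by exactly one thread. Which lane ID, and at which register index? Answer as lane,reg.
31,3

r:15=>grp=7,rB=1  c:7=>tig=3,lo=1
L=7*4+3=31  i=1*2+1=3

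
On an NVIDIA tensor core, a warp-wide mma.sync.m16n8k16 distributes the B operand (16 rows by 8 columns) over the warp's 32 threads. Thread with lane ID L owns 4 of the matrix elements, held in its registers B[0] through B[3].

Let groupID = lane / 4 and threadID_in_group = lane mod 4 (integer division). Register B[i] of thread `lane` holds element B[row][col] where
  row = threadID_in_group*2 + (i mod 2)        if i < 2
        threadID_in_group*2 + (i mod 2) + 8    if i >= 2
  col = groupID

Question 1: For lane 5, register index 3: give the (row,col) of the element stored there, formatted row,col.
11,1

L=5->g=5>>2=1, t=5&3=1
[3]->row 1·2+1+8=11  col g=1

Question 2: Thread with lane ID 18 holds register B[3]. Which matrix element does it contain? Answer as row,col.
13,4

lane 18⇒18/4=4, 18 mod 4=2
i=3  r:2·2+1+8⇒13  c:4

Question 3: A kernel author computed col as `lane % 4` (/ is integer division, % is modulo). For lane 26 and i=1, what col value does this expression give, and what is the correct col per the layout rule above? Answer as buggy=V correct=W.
`lane % 4`[26,1]=>2
lane 26: grp=6 (26/4), tig=2 (26%4)
i=1: r=2*2+1+0=5, c=grp=6
col: 2 vs 6

buggy=2 correct=6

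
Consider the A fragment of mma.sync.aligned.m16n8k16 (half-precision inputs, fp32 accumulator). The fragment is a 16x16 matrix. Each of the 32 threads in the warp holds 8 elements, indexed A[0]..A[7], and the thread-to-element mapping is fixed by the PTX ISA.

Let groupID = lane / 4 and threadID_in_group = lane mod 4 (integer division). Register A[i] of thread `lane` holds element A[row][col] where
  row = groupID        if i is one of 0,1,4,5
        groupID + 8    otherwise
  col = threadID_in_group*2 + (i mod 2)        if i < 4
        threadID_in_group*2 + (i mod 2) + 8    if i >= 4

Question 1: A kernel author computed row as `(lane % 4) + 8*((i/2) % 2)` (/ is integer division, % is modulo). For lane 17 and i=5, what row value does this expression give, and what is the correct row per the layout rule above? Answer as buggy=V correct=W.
`(lane % 4) + 8*((i/2) % 2)`[17,5]→1
17: G=4,T=1
[5] (4+0,1*2+1+8) = (4,11)
row: 1 vs 4

buggy=1 correct=4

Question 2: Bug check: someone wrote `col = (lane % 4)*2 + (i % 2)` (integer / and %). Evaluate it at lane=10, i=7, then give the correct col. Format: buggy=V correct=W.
buggy=5 correct=13

`(lane % 4)*2 + (i % 2)`[10,7]=>5
10: grp=2,tig=2
[7] (2+8,2*2+1+8) = (10,13)
col: 5 vs 13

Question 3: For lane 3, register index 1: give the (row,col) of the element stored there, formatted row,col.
0,7

3: gr=0,th=3
[1] (0+0,3*2+1+0) = (0,7)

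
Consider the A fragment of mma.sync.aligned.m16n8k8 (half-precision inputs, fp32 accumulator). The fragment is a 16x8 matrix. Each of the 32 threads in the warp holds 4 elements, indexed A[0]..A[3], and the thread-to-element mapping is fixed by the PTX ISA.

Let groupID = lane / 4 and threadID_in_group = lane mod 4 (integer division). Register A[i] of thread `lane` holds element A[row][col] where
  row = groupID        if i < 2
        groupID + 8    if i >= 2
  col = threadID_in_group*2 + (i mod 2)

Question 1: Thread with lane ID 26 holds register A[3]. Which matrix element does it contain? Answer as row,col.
lane 26: gid=6 (26/4), tid=2 (26%4)
i=3: r=6+8=14, c=2*2+1=5

14,5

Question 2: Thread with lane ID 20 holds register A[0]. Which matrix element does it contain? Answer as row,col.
5,0

lane 20=>20/4=5, 20 mod 4=0
i=0  r:5+0=>5  c:2·0+0=>0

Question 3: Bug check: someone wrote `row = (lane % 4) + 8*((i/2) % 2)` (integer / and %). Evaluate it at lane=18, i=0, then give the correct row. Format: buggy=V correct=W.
`(lane % 4) + 8*((i/2) % 2)`[18,0]=>2
lane 18: grp=4 (18/4), tig=2 (18%4)
i=0: r=4+0=4, c=2*2+0=4
row: 2 vs 4

buggy=2 correct=4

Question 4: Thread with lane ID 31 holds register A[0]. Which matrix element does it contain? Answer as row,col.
7,6

L=31⇒gr=31>>2=7, th=31&3=3
[0]⇒row 7+0=7  col 3·2+0=6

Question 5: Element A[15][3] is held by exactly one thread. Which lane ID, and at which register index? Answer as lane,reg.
29,3

r=15⇒gr=7,Rb=1  c=3⇒th=1,odd=1
L=7*4+1=29  i=1*2+1=3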